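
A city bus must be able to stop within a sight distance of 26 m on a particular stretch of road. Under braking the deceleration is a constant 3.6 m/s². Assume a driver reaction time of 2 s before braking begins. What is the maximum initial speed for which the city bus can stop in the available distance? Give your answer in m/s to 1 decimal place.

Stopping distance: v·t_r + v²/(2a) = 26 with t_r = 2 s and a = 3.600 m/s².
So v² + 14.400 v − 187.20 = 0.
Positive root: v = −a·t_r + √((a·t_r)² + 2a·d) = −7.200 + √(51.840 + 187.20) = 8.2609 m/s.

Maximum speed ≈ 8.3 m/s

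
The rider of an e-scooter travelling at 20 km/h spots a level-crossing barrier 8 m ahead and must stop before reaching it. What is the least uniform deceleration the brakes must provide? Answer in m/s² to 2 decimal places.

20 km/h ÷ 3.6 = 5.5556 m/s.
v² = 2a·d ⇒ a = v²/(2d) = 5.5556² / (2 × 8.000) = 30.865 / 16.000 = 1.9291 m/s².

Required deceleration ≈ 1.93 m/s²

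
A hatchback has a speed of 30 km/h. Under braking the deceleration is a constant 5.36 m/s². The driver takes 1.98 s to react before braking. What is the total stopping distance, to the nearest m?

30 km/h ÷ 3.6 = 8.3333 m/s.
Reaction distance = v·t_r = 8.3333 × 1.98 = 16.500 m.
Braking distance = v²/(2a) = 8.3333² / (2 × 5.360) = 69.444 / 10.720 = 6.478 m.
Total = 16.500 + 6.478 = 22.978 m.

Total stopping distance ≈ 23 m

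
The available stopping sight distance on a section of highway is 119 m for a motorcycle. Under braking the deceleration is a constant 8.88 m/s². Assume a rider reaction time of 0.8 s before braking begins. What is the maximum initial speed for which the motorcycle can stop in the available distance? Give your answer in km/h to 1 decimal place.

Stopping distance: v·t_r + v²/(2a) = 119 with t_r = 0.8 s and a = 8.880 m/s².
So v² + 14.208 v − 2113.44 = 0.
Positive root: v = −a·t_r + √((a·t_r)² + 2a·d) = −7.104 + √(50.467 + 2113.44) = 39.4138 m/s.
39.4138 m/s × 3.6 = 141.890 km/h.

Maximum speed ≈ 141.9 km/h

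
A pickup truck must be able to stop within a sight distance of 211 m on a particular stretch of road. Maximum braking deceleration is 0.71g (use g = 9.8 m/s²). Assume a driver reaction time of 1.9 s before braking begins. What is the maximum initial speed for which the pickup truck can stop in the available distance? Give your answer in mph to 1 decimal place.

Maximum speed ≈ 95.2 mph

a = 0.71 × 9.8 = 6.958 m/s².
Stopping distance: v·t_r + v²/(2a) = 211 with t_r = 1.9 s and a = 6.958 m/s².
So v² + 26.440 v − 2936.28 = 0.
Positive root: v = −a·t_r + √((a·t_r)² + 2a·d) = −13.220 + √(174.768 + 2936.28) = 42.5568 m/s.
42.5568 m/s ÷ 0.44704 = 95.197 mph.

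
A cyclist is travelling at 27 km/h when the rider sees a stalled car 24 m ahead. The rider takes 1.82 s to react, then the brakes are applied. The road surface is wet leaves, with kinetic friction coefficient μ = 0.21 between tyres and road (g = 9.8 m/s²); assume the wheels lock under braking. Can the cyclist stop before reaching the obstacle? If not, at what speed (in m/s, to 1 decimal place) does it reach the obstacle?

27 km/h ÷ 3.6 = 7.5000 m/s.
a = μg = 0.21 × 9.8 = 2.058 m/s².
Reaction distance = 7.5000 × 1.82 = 13.650 m.
Braking distance needed to stop: v²/(2a) = 56.250 / 4.116 = 13.666 m, so total needed = 13.650 + 13.666 = 27.316 m > 24 m — it cannot stop.
Distance remaining when braking begins: 24 − 13.650 = 10.350 m.
v² = v₀² − 2a·d = 56.250 − 2 × 2.058 × 10.350 = 13.649 m²/s².
v = √13.649 = 3.694 m/s.

No — it strikes the obstacle at 3.7 m/s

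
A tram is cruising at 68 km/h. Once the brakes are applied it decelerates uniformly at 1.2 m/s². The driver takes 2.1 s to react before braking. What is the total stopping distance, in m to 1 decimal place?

Total stopping distance ≈ 188.3 m

68 km/h ÷ 3.6 = 18.8889 m/s.
Reaction distance = v·t_r = 18.8889 × 2.1 = 39.667 m.
Braking distance = v²/(2a) = 18.8889² / (2 × 1.200) = 356.791 / 2.400 = 148.663 m.
Total = 39.667 + 148.663 = 188.330 m.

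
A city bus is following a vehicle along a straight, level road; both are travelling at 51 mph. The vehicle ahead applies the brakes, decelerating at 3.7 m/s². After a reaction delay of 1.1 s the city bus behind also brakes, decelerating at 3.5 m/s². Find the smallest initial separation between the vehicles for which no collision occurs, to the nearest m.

Minimum gap ≈ 29 m

51 mph × 0.44704 = 22.7990 m/s.
Leader travels v²/(2a_L) = 519.794 / 7.400 = 70.242 m before stopping.
Follower covers v·t_r = 22.7990 × 1.1 = 25.079 m while reacting, then v²/(2a_F) = 519.794 / 7.000 = 74.256 m while braking, for a total of 25.079 + 74.256 = 99.335 m.
Since a_F ≤ a_L and the follower starts braking later, the follower is never slower than the leader, so the closest approach is when both have stopped.
Minimum gap = 99.335 − 70.242 = 29.093 m.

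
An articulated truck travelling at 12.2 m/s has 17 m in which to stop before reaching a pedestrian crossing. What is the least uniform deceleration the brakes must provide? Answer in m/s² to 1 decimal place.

v² = 2a·d ⇒ a = v²/(2d) = 12.2000² / (2 × 17.000) = 148.840 / 34.000 = 4.3776 m/s².

Required deceleration ≈ 4.4 m/s²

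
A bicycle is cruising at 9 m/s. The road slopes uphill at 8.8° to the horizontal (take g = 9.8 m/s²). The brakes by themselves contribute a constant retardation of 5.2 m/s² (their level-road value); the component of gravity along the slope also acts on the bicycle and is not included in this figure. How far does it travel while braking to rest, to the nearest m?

Gravity along the uphill slope adds to the braking deceleration: a_eff = 5.200 + 9.8·sin 8.8° = 5.200 + 1.499 = 6.699 m/s².
Braking distance = v²/(2a) = 9.0000² / (2 × 6.699) = 81.000 / 13.398 = 6.046 m.

Braking distance ≈ 6 m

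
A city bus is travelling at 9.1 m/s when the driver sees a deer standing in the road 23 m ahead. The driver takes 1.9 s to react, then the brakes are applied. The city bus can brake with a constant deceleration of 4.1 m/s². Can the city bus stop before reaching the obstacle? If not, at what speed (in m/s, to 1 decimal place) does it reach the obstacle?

Reaction distance = 9.1000 × 1.9 = 17.290 m.
Braking distance needed to stop: v²/(2a) = 82.810 / 8.200 = 10.099 m, so total needed = 17.290 + 10.099 = 27.389 m > 23 m — it cannot stop.
Distance remaining when braking begins: 23 − 17.290 = 5.710 m.
v² = v₀² − 2a·d = 82.810 − 2 × 4.100 × 5.710 = 35.988 m²/s².
v = √35.988 = 5.999 m/s.

No — it strikes the obstacle at 6.0 m/s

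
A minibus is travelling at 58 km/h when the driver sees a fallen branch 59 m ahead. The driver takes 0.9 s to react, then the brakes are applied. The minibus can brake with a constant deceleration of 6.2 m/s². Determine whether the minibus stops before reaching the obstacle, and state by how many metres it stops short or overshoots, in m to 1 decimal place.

Yes — it stops 23.6 m short of the obstacle

58 km/h ÷ 3.6 = 16.1111 m/s.
Reaction distance = 16.1111 × 0.9 = 14.500 m.
Braking distance = v²/(2a) = 259.568 / 12.400 = 20.933 m.
Total stopping distance = 14.500 + 20.933 = 35.433 m, vs 59 m available — it stops with 59 − 35.433 = 23.567 m to spare.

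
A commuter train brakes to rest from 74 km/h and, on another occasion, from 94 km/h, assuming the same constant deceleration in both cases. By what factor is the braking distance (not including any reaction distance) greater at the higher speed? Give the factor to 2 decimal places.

Factor ≈ 1.61

Braking distance d = v²/(2a), so with a fixed, d ∝ v².
Factor = (94/74)² = 1.2703² = 1.6137.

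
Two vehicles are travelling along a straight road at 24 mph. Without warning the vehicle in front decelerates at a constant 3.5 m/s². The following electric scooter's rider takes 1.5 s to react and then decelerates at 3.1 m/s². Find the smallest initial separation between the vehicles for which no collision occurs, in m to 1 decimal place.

24 mph × 0.44704 = 10.7290 m/s.
Leader travels v²/(2a_L) = 115.111 / 7.000 = 16.444 m before stopping.
Follower covers v·t_r = 10.7290 × 1.5 = 16.093 m while reacting, then v²/(2a_F) = 115.111 / 6.200 = 18.566 m while braking, for a total of 16.093 + 18.566 = 34.659 m.
Since a_F ≤ a_L and the follower starts braking later, the follower is never slower than the leader, so the closest approach is when both have stopped.
Minimum gap = 34.659 − 16.444 = 18.215 m.

Minimum gap ≈ 18.2 m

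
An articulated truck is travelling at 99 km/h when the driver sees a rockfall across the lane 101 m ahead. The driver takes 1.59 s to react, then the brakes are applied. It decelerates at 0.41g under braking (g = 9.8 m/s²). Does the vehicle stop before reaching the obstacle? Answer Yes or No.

No

99 km/h ÷ 3.6 = 27.5000 m/s.
a = 0.41 × 9.8 = 4.018 m/s².
Reaction distance = 27.5000 × 1.59 = 43.725 m.
Braking distance = v²/(2a) = 756.250 / 8.036 = 94.108 m.
Total stopping distance = 43.725 + 94.108 = 137.833 m, vs 101 m available — it cannot stop in time and overshoots by 137.833 − 101 = 36.833 m.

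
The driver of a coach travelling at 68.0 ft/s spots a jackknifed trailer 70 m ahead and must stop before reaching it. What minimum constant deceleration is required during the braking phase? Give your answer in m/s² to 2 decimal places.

Required deceleration ≈ 3.07 m/s²

68 ft/s × 0.3048 = 20.7264 m/s.
v² = 2a·d ⇒ a = v²/(2d) = 20.7264² / (2 × 70.000) = 429.584 / 140.000 = 3.0685 m/s².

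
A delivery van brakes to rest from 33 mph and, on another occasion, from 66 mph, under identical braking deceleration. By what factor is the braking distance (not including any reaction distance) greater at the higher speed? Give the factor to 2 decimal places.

Factor ≈ 4.00

Braking distance d = v²/(2a), so with a fixed, d ∝ v².
Factor = (66/33)² = 2.0000² = 4.0000.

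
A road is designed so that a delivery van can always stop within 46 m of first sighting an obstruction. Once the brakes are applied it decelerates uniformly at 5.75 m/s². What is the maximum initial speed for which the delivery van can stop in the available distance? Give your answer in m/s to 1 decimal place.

v²/(2a) = d ⇒ v = √(2 × 5.750 × 46) = √529.00 = 23.0000 m/s.

Maximum speed ≈ 23.0 m/s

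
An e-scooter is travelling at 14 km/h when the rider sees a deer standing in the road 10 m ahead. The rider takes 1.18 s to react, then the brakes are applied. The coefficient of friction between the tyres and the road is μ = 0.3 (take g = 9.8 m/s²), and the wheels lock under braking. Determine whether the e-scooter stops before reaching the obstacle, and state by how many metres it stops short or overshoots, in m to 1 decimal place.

14 km/h ÷ 3.6 = 3.8889 m/s.
a = μg = 0.3 × 9.8 = 2.940 m/s².
Reaction distance = 3.8889 × 1.18 = 4.589 m.
Braking distance = v²/(2a) = 15.124 / 5.880 = 2.572 m.
Total stopping distance = 4.589 + 2.572 = 7.161 m, vs 10 m available — it stops with 10 − 7.161 = 2.839 m to spare.

Yes — it stops 2.8 m short of the obstacle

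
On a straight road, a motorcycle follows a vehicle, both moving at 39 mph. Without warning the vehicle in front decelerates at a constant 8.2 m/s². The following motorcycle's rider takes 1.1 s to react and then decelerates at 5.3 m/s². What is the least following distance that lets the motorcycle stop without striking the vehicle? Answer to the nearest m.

Minimum gap ≈ 29 m

39 mph × 0.44704 = 17.4346 m/s.
Leader travels v²/(2a_L) = 303.965 / 16.400 = 18.534 m before stopping.
Follower covers v·t_r = 17.4346 × 1.1 = 19.178 m while reacting, then v²/(2a_F) = 303.965 / 10.600 = 28.676 m while braking, for a total of 19.178 + 28.676 = 47.854 m.
Since a_F ≤ a_L and the follower starts braking later, the follower is never slower than the leader, so the closest approach is when both have stopped.
Minimum gap = 47.854 − 18.534 = 29.320 m.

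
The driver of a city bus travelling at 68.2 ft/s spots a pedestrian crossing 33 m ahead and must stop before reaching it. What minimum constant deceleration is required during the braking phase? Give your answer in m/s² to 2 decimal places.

Required deceleration ≈ 6.55 m/s²

68.2 ft/s × 0.3048 = 20.7874 m/s.
v² = 2a·d ⇒ a = v²/(2d) = 20.7874² / (2 × 33.000) = 432.116 / 66.000 = 6.5472 m/s².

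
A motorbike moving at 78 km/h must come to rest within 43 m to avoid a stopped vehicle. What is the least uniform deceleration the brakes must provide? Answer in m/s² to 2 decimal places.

Required deceleration ≈ 5.46 m/s²

78 km/h ÷ 3.6 = 21.6667 m/s.
v² = 2a·d ⇒ a = v²/(2d) = 21.6667² / (2 × 43.000) = 469.446 / 86.000 = 5.4587 m/s².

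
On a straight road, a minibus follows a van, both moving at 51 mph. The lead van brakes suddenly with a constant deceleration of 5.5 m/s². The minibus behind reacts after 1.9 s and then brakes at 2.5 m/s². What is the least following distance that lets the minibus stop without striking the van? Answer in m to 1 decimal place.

51 mph × 0.44704 = 22.7990 m/s.
Leader travels v²/(2a_L) = 519.794 / 11.000 = 47.254 m before stopping.
Follower covers v·t_r = 22.7990 × 1.9 = 43.318 m while reacting, then v²/(2a_F) = 519.794 / 5.000 = 103.959 m while braking, for a total of 43.318 + 103.959 = 147.277 m.
Since a_F ≤ a_L and the follower starts braking later, the follower is never slower than the leader, so the closest approach is when both have stopped.
Minimum gap = 147.277 − 47.254 = 100.023 m.

Minimum gap ≈ 100.0 m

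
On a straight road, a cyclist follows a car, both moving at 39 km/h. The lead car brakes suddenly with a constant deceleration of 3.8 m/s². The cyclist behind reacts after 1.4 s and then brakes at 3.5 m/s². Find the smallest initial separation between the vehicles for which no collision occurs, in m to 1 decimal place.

Minimum gap ≈ 16.5 m

39 km/h ÷ 3.6 = 10.8333 m/s.
Leader travels v²/(2a_L) = 117.360 / 7.600 = 15.442 m before stopping.
Follower covers v·t_r = 10.8333 × 1.4 = 15.167 m while reacting, then v²/(2a_F) = 117.360 / 7.000 = 16.766 m while braking, for a total of 15.167 + 16.766 = 31.933 m.
Since a_F ≤ a_L and the follower starts braking later, the follower is never slower than the leader, so the closest approach is when both have stopped.
Minimum gap = 31.933 − 15.442 = 16.491 m.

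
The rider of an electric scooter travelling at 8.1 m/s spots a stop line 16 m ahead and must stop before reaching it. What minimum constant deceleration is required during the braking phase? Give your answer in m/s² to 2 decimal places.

Required deceleration ≈ 2.05 m/s²

v² = 2a·d ⇒ a = v²/(2d) = 8.1000² / (2 × 16.000) = 65.610 / 32.000 = 2.0503 m/s².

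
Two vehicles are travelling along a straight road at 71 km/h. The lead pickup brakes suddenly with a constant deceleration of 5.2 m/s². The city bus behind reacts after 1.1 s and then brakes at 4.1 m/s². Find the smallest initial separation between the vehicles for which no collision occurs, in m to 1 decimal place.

71 km/h ÷ 3.6 = 19.7222 m/s.
Leader travels v²/(2a_L) = 388.965 / 10.400 = 37.400 m before stopping.
Follower covers v·t_r = 19.7222 × 1.1 = 21.694 m while reacting, then v²/(2a_F) = 388.965 / 8.200 = 47.435 m while braking, for a total of 21.694 + 47.435 = 69.129 m.
Since a_F ≤ a_L and the follower starts braking later, the follower is never slower than the leader, so the closest approach is when both have stopped.
Minimum gap = 69.129 − 37.400 = 31.729 m.

Minimum gap ≈ 31.7 m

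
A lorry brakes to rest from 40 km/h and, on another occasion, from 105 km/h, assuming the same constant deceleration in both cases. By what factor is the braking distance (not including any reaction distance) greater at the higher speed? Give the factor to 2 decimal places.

Factor ≈ 6.89

Braking distance d = v²/(2a), so with a fixed, d ∝ v².
Factor = (105/40)² = 2.6250² = 6.8906.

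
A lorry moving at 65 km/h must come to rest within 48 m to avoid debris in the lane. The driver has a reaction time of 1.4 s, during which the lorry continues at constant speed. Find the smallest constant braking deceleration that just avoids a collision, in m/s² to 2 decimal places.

Required deceleration ≈ 7.17 m/s²

65 km/h ÷ 3.6 = 18.0556 m/s.
Distance covered during reaction = 18.0556 × 1.4 = 25.278 m.
Distance available for braking: 48 − 25.278 = 22.722 m.
v² = 2a·d ⇒ a = v²/(2d) = 18.0556² / (2 × 22.722) = 326.005 / 45.444 = 7.1738 m/s².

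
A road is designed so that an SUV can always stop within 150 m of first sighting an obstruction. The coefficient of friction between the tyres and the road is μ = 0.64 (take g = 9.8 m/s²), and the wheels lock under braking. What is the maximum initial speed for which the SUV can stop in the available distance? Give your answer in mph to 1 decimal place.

Maximum speed ≈ 97.0 mph

a = μg = 0.64 × 9.8 = 6.272 m/s².
v²/(2a) = d ⇒ v = √(2 × 6.272 × 150) = √1881.60 = 43.3774 m/s.
43.3774 m/s ÷ 0.44704 = 97.032 mph.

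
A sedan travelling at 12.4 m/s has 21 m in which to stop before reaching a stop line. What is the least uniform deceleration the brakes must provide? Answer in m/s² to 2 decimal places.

v² = 2a·d ⇒ a = v²/(2d) = 12.4000² / (2 × 21.000) = 153.760 / 42.000 = 3.6610 m/s².

Required deceleration ≈ 3.66 m/s²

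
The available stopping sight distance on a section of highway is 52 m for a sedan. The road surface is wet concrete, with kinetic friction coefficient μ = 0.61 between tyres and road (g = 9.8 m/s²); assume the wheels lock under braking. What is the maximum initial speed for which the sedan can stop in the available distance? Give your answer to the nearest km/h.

Maximum speed ≈ 90 km/h

a = μg = 0.61 × 9.8 = 5.978 m/s².
v²/(2a) = d ⇒ v = √(2 × 5.978 × 52) = √621.71 = 24.9341 m/s.
24.9341 m/s × 3.6 = 89.763 km/h.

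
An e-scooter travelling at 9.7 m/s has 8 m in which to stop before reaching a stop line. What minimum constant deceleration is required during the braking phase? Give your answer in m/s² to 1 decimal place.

Required deceleration ≈ 5.9 m/s²

v² = 2a·d ⇒ a = v²/(2d) = 9.7000² / (2 × 8.000) = 94.090 / 16.000 = 5.8806 m/s².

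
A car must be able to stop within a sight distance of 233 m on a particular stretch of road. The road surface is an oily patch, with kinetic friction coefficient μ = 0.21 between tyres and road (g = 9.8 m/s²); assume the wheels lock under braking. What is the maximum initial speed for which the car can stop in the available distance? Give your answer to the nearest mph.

a = μg = 0.21 × 9.8 = 2.058 m/s².
v²/(2a) = d ⇒ v = √(2 × 2.058 × 233) = √959.03 = 30.9682 m/s.
30.9682 m/s ÷ 0.44704 = 69.274 mph.

Maximum speed ≈ 69 mph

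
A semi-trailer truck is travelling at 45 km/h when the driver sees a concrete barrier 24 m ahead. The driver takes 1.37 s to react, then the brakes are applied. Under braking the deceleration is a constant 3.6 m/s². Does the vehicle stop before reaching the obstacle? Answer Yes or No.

45 km/h ÷ 3.6 = 12.5000 m/s.
Reaction distance = 12.5000 × 1.37 = 17.125 m.
Braking distance = v²/(2a) = 156.250 / 7.200 = 21.701 m.
Total stopping distance = 17.125 + 21.701 = 38.826 m, vs 24 m available — it cannot stop in time and overshoots by 38.826 − 24 = 14.826 m.

No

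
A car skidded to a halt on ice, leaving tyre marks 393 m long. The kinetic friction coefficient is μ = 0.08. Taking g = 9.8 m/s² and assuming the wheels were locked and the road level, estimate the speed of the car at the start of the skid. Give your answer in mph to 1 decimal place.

Initial speed ≈ 55.5 mph

Deceleration a = μg = 0.08 × 9.8 = 0.784 m/s².
v = √(2a·d) = √(2 × 0.784 × 393) = √616.224 = 24.8239 m/s.
= 24.8239 ÷ 0.44704 = 55.529 mph.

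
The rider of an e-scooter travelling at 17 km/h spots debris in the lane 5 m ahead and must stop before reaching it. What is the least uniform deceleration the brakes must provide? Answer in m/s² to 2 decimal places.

Required deceleration ≈ 2.23 m/s²

17 km/h ÷ 3.6 = 4.7222 m/s.
v² = 2a·d ⇒ a = v²/(2d) = 4.7222² / (2 × 5.000) = 22.299 / 10.000 = 2.2299 m/s².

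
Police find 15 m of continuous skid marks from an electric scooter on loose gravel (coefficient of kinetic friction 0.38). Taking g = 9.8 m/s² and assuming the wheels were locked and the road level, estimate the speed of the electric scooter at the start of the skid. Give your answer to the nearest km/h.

Deceleration a = μg = 0.38 × 9.8 = 3.724 m/s².
v = √(2a·d) = √(2 × 3.724 × 15) = √111.720 = 10.5698 m/s.
= 10.5698 × 3.6 = 38.051 km/h.

Initial speed ≈ 38 km/h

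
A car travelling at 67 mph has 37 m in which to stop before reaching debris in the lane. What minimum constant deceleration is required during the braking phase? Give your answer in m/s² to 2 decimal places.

Required deceleration ≈ 12.12 m/s²

67 mph × 0.44704 = 29.9517 m/s.
v² = 2a·d ⇒ a = v²/(2d) = 29.9517² / (2 × 37.000) = 897.104 / 74.000 = 12.1230 m/s².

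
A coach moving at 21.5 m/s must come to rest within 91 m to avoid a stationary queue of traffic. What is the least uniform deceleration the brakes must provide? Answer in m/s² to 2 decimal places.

v² = 2a·d ⇒ a = v²/(2d) = 21.5000² / (2 × 91.000) = 462.250 / 182.000 = 2.5398 m/s².

Required deceleration ≈ 2.54 m/s²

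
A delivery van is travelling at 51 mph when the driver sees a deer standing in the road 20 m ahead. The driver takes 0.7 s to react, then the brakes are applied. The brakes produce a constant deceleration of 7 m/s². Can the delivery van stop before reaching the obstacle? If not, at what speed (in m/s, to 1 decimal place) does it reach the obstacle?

No — it strikes the obstacle at 21.5 m/s

51 mph × 0.44704 = 22.7990 m/s.
Reaction distance = 22.7990 × 0.7 = 15.959 m.
Braking distance needed to stop: v²/(2a) = 519.794 / 14.000 = 37.128 m, so total needed = 15.959 + 37.128 = 53.087 m > 20 m — it cannot stop.
Distance remaining when braking begins: 20 − 15.959 = 4.041 m.
v² = v₀² − 2a·d = 519.794 − 2 × 7.000 × 4.041 = 463.220 m²/s².
v = √463.220 = 21.523 m/s.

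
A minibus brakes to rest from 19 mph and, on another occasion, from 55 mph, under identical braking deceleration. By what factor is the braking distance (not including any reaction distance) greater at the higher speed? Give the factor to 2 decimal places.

Factor ≈ 8.38

Braking distance d = v²/(2a), so with a fixed, d ∝ v².
Factor = (55/19)² = 2.8947² = 8.3793.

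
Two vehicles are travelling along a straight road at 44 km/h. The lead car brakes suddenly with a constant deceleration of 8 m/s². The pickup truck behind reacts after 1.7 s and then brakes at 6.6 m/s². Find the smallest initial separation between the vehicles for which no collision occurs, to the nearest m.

Minimum gap ≈ 23 m

44 km/h ÷ 3.6 = 12.2222 m/s.
Leader travels v²/(2a_L) = 149.382 / 16.000 = 9.336 m before stopping.
Follower covers v·t_r = 12.2222 × 1.7 = 20.778 m while reacting, then v²/(2a_F) = 149.382 / 13.200 = 11.317 m while braking, for a total of 20.778 + 11.317 = 32.095 m.
Since a_F ≤ a_L and the follower starts braking later, the follower is never slower than the leader, so the closest approach is when both have stopped.
Minimum gap = 32.095 − 9.336 = 22.759 m.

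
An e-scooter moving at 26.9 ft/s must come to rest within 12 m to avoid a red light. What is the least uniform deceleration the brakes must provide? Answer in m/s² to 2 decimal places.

Required deceleration ≈ 2.80 m/s²

26.9 ft/s × 0.3048 = 8.1991 m/s.
v² = 2a·d ⇒ a = v²/(2d) = 8.1991² / (2 × 12.000) = 67.225 / 24.000 = 2.8010 m/s².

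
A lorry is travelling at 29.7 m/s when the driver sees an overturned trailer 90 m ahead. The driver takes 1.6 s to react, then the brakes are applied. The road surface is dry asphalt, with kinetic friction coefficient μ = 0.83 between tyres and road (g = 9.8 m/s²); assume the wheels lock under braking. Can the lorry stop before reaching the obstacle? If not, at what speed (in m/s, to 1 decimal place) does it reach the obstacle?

No — it strikes the obstacle at 13.8 m/s

a = μg = 0.83 × 9.8 = 8.134 m/s².
Reaction distance = 29.7000 × 1.6 = 47.520 m.
Braking distance needed to stop: v²/(2a) = 882.090 / 16.268 = 54.222 m, so total needed = 47.520 + 54.222 = 101.742 m > 90 m — it cannot stop.
Distance remaining when braking begins: 90 − 47.520 = 42.480 m.
v² = v₀² − 2a·d = 882.090 − 2 × 8.134 × 42.480 = 191.025 m²/s².
v = √191.025 = 13.821 m/s.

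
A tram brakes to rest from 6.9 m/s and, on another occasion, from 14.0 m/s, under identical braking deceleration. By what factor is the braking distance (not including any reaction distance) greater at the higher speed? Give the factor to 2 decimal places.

Factor ≈ 4.12

Braking distance d = v²/(2a), so with a fixed, d ∝ v².
Factor = (14.0/6.9)² = 2.0290² = 4.1168.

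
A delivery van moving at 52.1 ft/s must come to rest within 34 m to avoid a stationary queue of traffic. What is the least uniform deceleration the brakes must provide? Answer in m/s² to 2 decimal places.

52.1 ft/s × 0.3048 = 15.8801 m/s.
v² = 2a·d ⇒ a = v²/(2d) = 15.8801² / (2 × 34.000) = 252.178 / 68.000 = 3.7085 m/s².

Required deceleration ≈ 3.71 m/s²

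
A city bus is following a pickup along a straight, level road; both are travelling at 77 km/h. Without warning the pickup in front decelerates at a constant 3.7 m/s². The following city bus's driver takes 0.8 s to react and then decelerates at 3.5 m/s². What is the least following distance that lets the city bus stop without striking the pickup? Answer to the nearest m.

77 km/h ÷ 3.6 = 21.3889 m/s.
Leader travels v²/(2a_L) = 457.485 / 7.400 = 61.822 m before stopping.
Follower covers v·t_r = 21.3889 × 0.8 = 17.111 m while reacting, then v²/(2a_F) = 457.485 / 7.000 = 65.355 m while braking, for a total of 17.111 + 65.355 = 82.466 m.
Since a_F ≤ a_L and the follower starts braking later, the follower is never slower than the leader, so the closest approach is when both have stopped.
Minimum gap = 82.466 − 61.822 = 20.644 m.

Minimum gap ≈ 21 m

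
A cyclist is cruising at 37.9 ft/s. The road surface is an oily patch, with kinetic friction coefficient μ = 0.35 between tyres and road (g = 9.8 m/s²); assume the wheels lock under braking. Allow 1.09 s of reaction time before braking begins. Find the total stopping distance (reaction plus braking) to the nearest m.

Total stopping distance ≈ 32 m

37.9 ft/s × 0.3048 = 11.5519 m/s.
a = μg = 0.35 × 9.8 = 3.430 m/s².
Reaction distance = v·t_r = 11.5519 × 1.09 = 12.592 m.
Braking distance = v²/(2a) = 11.5519² / (2 × 3.430) = 133.446 / 6.860 = 19.453 m.
Total = 12.592 + 19.453 = 32.045 m.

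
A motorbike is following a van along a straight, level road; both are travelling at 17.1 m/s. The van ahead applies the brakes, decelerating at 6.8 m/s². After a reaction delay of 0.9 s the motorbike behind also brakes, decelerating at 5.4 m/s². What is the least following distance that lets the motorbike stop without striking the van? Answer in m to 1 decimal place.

Leader travels v²/(2a_L) = 292.410 / 13.600 = 21.501 m before stopping.
Follower covers v·t_r = 17.1000 × 0.9 = 15.390 m while reacting, then v²/(2a_F) = 292.410 / 10.800 = 27.075 m while braking, for a total of 15.390 + 27.075 = 42.465 m.
Since a_F ≤ a_L and the follower starts braking later, the follower is never slower than the leader, so the closest approach is when both have stopped.
Minimum gap = 42.465 − 21.501 = 20.964 m.

Minimum gap ≈ 21.0 m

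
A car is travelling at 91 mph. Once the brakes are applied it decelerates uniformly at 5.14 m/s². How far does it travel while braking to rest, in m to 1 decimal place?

91 mph × 0.44704 = 40.6806 m/s.
Braking distance = v²/(2a) = 40.6806² / (2 × 5.140) = 1654.911 / 10.280 = 160.984 m.

Braking distance ≈ 161.0 m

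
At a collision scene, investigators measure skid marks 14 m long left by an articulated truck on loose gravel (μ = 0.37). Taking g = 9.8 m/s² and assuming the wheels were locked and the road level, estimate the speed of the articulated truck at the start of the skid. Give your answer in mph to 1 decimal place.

Deceleration a = μg = 0.37 × 9.8 = 3.626 m/s².
v = √(2a·d) = √(2 × 3.626 × 14) = √101.528 = 10.0761 m/s.
= 10.0761 ÷ 0.44704 = 22.540 mph.

Initial speed ≈ 22.5 mph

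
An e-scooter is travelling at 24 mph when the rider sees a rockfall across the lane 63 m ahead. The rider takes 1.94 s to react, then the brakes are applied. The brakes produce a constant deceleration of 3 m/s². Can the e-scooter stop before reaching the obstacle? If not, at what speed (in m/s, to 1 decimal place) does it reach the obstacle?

Yes — it stops about 23.0 m short of the obstacle, so it never reaches it

24 mph × 0.44704 = 10.7290 m/s.
Reaction distance = 10.7290 × 1.94 = 20.814 m.
Braking distance = v²/(2a) = 115.111 / 6.000 = 19.185 m.
Total stopping distance = 20.814 + 19.185 = 39.999 m, vs 63 m available — it stops with 63 − 39.999 = 23.001 m to spare.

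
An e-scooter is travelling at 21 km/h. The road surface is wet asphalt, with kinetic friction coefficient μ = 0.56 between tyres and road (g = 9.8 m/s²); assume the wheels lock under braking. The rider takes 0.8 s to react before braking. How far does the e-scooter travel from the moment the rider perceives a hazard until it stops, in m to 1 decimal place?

21 km/h ÷ 3.6 = 5.8333 m/s.
a = μg = 0.56 × 9.8 = 5.488 m/s².
Reaction distance = v·t_r = 5.8333 × 0.8 = 4.667 m.
Braking distance = v²/(2a) = 5.8333² / (2 × 5.488) = 34.027 / 10.976 = 3.100 m.
Total = 4.667 + 3.100 = 7.767 m.

Total stopping distance ≈ 7.8 m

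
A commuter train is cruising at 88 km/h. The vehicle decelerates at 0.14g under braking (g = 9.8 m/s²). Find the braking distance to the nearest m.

Braking distance ≈ 218 m

88 km/h ÷ 3.6 = 24.4444 m/s.
a = 0.14 × 9.8 = 1.372 m/s².
Braking distance = v²/(2a) = 24.4444² / (2 × 1.372) = 597.529 / 2.744 = 217.758 m.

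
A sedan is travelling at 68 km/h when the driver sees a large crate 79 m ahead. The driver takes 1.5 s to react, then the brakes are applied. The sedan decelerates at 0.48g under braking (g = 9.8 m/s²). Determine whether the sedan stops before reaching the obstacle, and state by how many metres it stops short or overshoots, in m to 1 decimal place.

Yes — it stops 12.7 m short of the obstacle

68 km/h ÷ 3.6 = 18.8889 m/s.
a = 0.48 × 9.8 = 4.704 m/s².
Reaction distance = 18.8889 × 1.5 = 28.333 m.
Braking distance = v²/(2a) = 356.791 / 9.408 = 37.924 m.
Total stopping distance = 28.333 + 37.924 = 66.257 m, vs 79 m available — it stops with 79 − 66.257 = 12.743 m to spare.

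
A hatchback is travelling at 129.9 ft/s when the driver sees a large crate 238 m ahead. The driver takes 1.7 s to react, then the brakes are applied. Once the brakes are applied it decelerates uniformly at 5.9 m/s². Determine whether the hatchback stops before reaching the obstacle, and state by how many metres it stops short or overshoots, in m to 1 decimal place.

129.9 ft/s × 0.3048 = 39.5935 m/s.
Reaction distance = 39.5935 × 1.7 = 67.309 m.
Braking distance = v²/(2a) = 1567.645 / 11.800 = 132.851 m.
Total stopping distance = 67.309 + 132.851 = 200.160 m, vs 238 m available — it stops with 238 − 200.160 = 37.840 m to spare.

Yes — it stops 37.8 m short of the obstacle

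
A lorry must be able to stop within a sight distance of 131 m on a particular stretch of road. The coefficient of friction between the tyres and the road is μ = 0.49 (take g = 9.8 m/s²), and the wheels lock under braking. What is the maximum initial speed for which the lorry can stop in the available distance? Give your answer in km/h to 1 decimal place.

Maximum speed ≈ 127.7 km/h

a = μg = 0.49 × 9.8 = 4.802 m/s².
v²/(2a) = d ⇒ v = √(2 × 4.802 × 131) = √1258.12 = 35.4700 m/s.
35.4700 m/s × 3.6 = 127.692 km/h.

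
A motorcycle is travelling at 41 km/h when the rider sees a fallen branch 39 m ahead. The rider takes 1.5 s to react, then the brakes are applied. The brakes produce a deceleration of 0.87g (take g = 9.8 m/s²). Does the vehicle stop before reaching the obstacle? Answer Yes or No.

Yes

41 km/h ÷ 3.6 = 11.3889 m/s.
a = 0.87 × 9.8 = 8.526 m/s².
Reaction distance = 11.3889 × 1.5 = 17.083 m.
Braking distance = v²/(2a) = 129.707 / 17.052 = 7.607 m.
Total stopping distance = 17.083 + 7.607 = 24.690 m, vs 39 m available — it stops with 39 − 24.690 = 14.310 m to spare.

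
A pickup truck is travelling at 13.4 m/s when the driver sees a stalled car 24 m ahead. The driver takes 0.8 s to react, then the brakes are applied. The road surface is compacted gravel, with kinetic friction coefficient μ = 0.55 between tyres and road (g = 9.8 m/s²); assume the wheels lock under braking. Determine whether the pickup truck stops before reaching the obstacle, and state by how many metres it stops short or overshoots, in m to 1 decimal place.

a = μg = 0.55 × 9.8 = 5.390 m/s².
Reaction distance = 13.4000 × 0.8 = 10.720 m.
Braking distance = v²/(2a) = 179.560 / 10.780 = 16.657 m.
Total stopping distance = 10.720 + 16.657 = 27.377 m, vs 24 m available — it cannot stop in time and overshoots by 27.377 − 24 = 3.377 m.

No — it overshoots by 3.4 m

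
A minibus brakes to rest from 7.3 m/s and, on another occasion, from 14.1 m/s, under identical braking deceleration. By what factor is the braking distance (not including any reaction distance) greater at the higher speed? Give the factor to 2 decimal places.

Braking distance d = v²/(2a), so with a fixed, d ∝ v².
Factor = (14.1/7.3)² = 1.9315² = 3.7307.

Factor ≈ 3.73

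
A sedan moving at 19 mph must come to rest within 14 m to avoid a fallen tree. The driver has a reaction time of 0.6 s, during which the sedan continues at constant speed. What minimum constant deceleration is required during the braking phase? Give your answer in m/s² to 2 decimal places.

19 mph × 0.44704 = 8.4938 m/s.
Distance covered during reaction = 8.4938 × 0.6 = 5.096 m.
Distance available for braking: 14 − 5.096 = 8.904 m.
v² = 2a·d ⇒ a = v²/(2d) = 8.4938² / (2 × 8.904) = 72.145 / 17.808 = 4.0513 m/s².

Required deceleration ≈ 4.05 m/s²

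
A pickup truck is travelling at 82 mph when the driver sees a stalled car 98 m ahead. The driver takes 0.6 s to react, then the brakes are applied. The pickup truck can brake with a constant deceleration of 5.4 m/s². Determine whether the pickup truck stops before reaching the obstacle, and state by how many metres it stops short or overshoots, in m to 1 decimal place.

No — it overshoots by 48.4 m

82 mph × 0.44704 = 36.6573 m/s.
Reaction distance = 36.6573 × 0.6 = 21.994 m.
Braking distance = v²/(2a) = 1343.758 / 10.800 = 124.422 m.
Total stopping distance = 21.994 + 124.422 = 146.416 m, vs 98 m available — it cannot stop in time and overshoots by 146.416 − 98 = 48.416 m.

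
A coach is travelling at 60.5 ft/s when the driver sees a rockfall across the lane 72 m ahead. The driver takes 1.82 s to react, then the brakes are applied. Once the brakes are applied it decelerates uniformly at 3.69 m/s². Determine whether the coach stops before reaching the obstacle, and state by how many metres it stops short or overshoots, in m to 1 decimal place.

60.5 ft/s × 0.3048 = 18.4404 m/s.
Reaction distance = 18.4404 × 1.82 = 33.562 m.
Braking distance = v²/(2a) = 340.048 / 7.380 = 46.077 m.
Total stopping distance = 33.562 + 46.077 = 79.639 m, vs 72 m available — it cannot stop in time and overshoots by 79.639 − 72 = 7.639 m.

No — it overshoots by 7.6 m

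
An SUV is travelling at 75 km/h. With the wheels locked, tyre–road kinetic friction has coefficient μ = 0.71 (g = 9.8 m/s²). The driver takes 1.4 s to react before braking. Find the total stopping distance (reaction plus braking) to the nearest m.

75 km/h ÷ 3.6 = 20.8333 m/s.
a = μg = 0.71 × 9.8 = 6.958 m/s².
Reaction distance = v·t_r = 20.8333 × 1.4 = 29.167 m.
Braking distance = v²/(2a) = 20.8333² / (2 × 6.958) = 434.026 / 13.916 = 31.189 m.
Total = 29.167 + 31.189 = 60.356 m.

Total stopping distance ≈ 60 m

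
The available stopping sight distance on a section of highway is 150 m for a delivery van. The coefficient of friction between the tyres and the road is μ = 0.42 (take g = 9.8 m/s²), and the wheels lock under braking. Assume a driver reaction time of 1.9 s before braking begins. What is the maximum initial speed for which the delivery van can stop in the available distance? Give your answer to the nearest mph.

Maximum speed ≈ 63 mph

a = μg = 0.42 × 9.8 = 4.116 m/s².
Stopping distance: v·t_r + v²/(2a) = 150 with t_r = 1.9 s and a = 4.116 m/s².
So v² + 15.641 v − 1234.80 = 0.
Positive root: v = −a·t_r + √((a·t_r)² + 2a·d) = −7.820 + √(61.152 + 1234.80) = 28.1793 m/s.
28.1793 m/s ÷ 0.44704 = 63.035 mph.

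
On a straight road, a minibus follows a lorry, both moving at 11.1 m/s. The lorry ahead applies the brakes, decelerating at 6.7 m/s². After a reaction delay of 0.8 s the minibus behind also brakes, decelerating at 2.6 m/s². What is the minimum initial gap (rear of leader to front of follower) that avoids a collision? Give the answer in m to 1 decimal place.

Minimum gap ≈ 23.4 m

Leader travels v²/(2a_L) = 123.210 / 13.400 = 9.195 m before stopping.
Follower covers v·t_r = 11.1000 × 0.8 = 8.880 m while reacting, then v²/(2a_F) = 123.210 / 5.200 = 23.694 m while braking, for a total of 8.880 + 23.694 = 32.574 m.
Since a_F ≤ a_L and the follower starts braking later, the follower is never slower than the leader, so the closest approach is when both have stopped.
Minimum gap = 32.574 − 9.195 = 23.379 m.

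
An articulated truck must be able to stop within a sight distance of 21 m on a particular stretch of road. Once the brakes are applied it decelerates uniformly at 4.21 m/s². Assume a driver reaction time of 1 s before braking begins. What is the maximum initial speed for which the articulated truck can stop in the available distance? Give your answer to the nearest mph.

Maximum speed ≈ 22 mph

Stopping distance: v·t_r + v²/(2a) = 21 with t_r = 1 s and a = 4.210 m/s².
So v² + 8.420 v − 176.82 = 0.
Positive root: v = −a·t_r + √((a·t_r)² + 2a·d) = −4.210 + √(17.724 + 176.82) = 9.7379 m/s.
9.7379 m/s ÷ 0.44704 = 21.783 mph.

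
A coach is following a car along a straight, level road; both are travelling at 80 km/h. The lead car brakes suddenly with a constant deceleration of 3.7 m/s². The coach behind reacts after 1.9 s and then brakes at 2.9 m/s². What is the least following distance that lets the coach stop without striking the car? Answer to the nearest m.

80 km/h ÷ 3.6 = 22.2222 m/s.
Leader travels v²/(2a_L) = 493.826 / 7.400 = 66.733 m before stopping.
Follower covers v·t_r = 22.2222 × 1.9 = 42.222 m while reacting, then v²/(2a_F) = 493.826 / 5.800 = 85.142 m while braking, for a total of 42.222 + 85.142 = 127.364 m.
Since a_F ≤ a_L and the follower starts braking later, the follower is never slower than the leader, so the closest approach is when both have stopped.
Minimum gap = 127.364 − 66.733 = 60.631 m.

Minimum gap ≈ 61 m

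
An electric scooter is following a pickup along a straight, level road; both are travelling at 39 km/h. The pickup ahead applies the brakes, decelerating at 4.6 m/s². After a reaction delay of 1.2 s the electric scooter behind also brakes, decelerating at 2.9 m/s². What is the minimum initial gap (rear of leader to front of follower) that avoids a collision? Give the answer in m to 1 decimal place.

39 km/h ÷ 3.6 = 10.8333 m/s.
Leader travels v²/(2a_L) = 117.360 / 9.200 = 12.757 m before stopping.
Follower covers v·t_r = 10.8333 × 1.2 = 13.000 m while reacting, then v²/(2a_F) = 117.360 / 5.800 = 20.234 m while braking, for a total of 13.000 + 20.234 = 33.234 m.
Since a_F ≤ a_L and the follower starts braking later, the follower is never slower than the leader, so the closest approach is when both have stopped.
Minimum gap = 33.234 − 12.757 = 20.477 m.

Minimum gap ≈ 20.5 m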